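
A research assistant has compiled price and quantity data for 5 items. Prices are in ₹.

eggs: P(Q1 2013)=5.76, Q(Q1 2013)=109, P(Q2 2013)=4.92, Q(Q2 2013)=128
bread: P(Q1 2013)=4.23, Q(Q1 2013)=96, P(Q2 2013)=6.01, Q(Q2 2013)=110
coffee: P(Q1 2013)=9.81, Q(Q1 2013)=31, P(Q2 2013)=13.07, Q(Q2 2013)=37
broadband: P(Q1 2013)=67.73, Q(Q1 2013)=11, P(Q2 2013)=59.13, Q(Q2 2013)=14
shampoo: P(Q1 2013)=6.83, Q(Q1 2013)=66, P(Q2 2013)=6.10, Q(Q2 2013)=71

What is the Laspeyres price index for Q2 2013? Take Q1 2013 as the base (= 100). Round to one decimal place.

Laspeyres price index uses base-period quantities as weights.
ΣP(Q2 2013)·Q(Q1 2013) = 4.92×109 + 6.01×96 + 13.07×31 + 59.13×11 + 6.10×66 = 536.28 + 576.96 + 405.17 + 650.43 + 402.6 = 2571.44
ΣP(Q1 2013)·Q(Q1 2013) = 5.76×109 + 4.23×96 + 9.81×31 + 67.73×11 + 6.83×66 = 627.84 + 406.08 + 304.11 + 745.03 + 450.78 = 2533.84
Index = 2571.44 / 2533.84 × 100 = 101.4839

101.5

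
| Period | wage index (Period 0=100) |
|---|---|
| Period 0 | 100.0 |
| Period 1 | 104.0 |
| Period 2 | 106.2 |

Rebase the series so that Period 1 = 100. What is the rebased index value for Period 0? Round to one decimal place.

96.2

Rebased(Period 0) = 100.0 / 104.0 × 100 = 96.1538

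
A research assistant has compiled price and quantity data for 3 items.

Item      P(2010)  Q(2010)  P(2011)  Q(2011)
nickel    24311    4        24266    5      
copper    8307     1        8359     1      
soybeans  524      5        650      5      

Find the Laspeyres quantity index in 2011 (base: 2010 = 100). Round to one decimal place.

122.5

Laspeyres quantity index uses base-period prices as weights.
ΣP(2010)·Q(2011) = 24311×5 + 8307×1 + 524×5 = 121555 + 8307 + 2620 = 132482
ΣP(2010)·Q(2010) = 24311×4 + 8307×1 + 524×5 = 97244 + 8307 + 2620 = 108171
Index = 132482 / 108171 × 100 = 122.4746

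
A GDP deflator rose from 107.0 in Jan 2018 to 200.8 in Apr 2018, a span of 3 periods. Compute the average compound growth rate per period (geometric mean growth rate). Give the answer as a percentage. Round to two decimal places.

Growth factor = (200.8/107.0)^(1/3) = (1.876636)^(1/3) = 1.233464
Growth rate = 1.233464 − 1 = 0.233464 = 23.3464%

23.35%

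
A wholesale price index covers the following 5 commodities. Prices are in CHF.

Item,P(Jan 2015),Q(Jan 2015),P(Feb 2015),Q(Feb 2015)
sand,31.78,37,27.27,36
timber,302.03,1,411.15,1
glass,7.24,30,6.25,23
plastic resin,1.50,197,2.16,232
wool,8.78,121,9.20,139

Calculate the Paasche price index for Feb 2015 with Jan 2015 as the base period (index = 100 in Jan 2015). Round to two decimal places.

104.26

Paasche price index uses current-period quantities as weights.
ΣP(Feb 2015)·Q(Feb 2015) = 27.27×36 + 411.15×1 + 6.25×23 + 2.16×232 + 9.20×139 = 981.72 + 411.15 + 143.75 + 501.12 + 1278.8 = 3316.54
ΣP(Jan 2015)·Q(Feb 2015) = 31.78×36 + 302.03×1 + 7.24×23 + 1.50×232 + 8.78×139 = 1144.08 + 302.03 + 166.52 + 348 + 1220.42 = 3181.05
Index = 3316.54 / 3181.05 × 100 = 104.2593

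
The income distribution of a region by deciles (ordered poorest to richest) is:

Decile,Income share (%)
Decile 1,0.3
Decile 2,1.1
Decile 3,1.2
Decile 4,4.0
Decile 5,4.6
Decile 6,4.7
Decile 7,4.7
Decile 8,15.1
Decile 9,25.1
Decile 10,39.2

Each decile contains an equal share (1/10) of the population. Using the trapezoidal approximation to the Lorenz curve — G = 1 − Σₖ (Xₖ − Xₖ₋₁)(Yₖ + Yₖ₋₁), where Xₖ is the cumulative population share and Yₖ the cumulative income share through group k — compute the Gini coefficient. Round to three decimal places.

Cumulative income shares Yₖ: 0.0030, 0.0140, 0.0260, 0.0660, 0.1120, 0.1590, 0.2060, 0.3570, 0.6080, 1.0000
Σ (Xₖ−Xₖ₋₁)(Yₖ+Yₖ₋₁) = (1/10)(0.0030+0.0000) + (1/10)(0.0140+0.0030) + (1/10)(0.0260+0.0140) + (1/10)(0.0660+0.0260) + (1/10)(0.1120+0.0660) + (1/10)(0.1590+0.1120) + (1/10)(0.2060+0.1590) + (1/10)(0.3570+0.2060) + (1/10)(0.6080+0.3570) + (1/10)(1.0000+0.6080)
  = 0.0003 + 0.0017 + 0.0040 + 0.0092 + 0.0178 + 0.0271 + 0.0365 + 0.0563 + 0.0965 + 0.1608 = 0.4102
G = 1 − 0.4102 = 0.5898

0.590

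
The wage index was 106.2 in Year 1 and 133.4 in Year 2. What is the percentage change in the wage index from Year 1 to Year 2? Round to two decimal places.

25.61%

Change = (133.4 − 106.2) / 106.2 × 100
       = 27.2 / 106.2 × 100 = 25.6121%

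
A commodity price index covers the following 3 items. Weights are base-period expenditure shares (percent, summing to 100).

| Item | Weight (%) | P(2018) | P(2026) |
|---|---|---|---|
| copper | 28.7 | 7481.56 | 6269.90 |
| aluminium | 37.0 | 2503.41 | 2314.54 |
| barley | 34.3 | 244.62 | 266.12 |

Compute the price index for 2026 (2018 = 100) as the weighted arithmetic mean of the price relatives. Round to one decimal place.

95.6

copper: 28.7 × (6269.90/7481.56) = 28.7 × 0.838047 = 24.0520
aluminium: 37.0 × (2314.54/2503.41) = 37.0 × 0.924555 = 34.2085
barley: 34.3 × (266.12/244.62) = 34.3 × 1.087891 = 37.3147
Index = Σ wᵢ·(p₁ᵢ/p₀ᵢ) = 24.0520 + 34.2085 + 37.3147 = 95.5752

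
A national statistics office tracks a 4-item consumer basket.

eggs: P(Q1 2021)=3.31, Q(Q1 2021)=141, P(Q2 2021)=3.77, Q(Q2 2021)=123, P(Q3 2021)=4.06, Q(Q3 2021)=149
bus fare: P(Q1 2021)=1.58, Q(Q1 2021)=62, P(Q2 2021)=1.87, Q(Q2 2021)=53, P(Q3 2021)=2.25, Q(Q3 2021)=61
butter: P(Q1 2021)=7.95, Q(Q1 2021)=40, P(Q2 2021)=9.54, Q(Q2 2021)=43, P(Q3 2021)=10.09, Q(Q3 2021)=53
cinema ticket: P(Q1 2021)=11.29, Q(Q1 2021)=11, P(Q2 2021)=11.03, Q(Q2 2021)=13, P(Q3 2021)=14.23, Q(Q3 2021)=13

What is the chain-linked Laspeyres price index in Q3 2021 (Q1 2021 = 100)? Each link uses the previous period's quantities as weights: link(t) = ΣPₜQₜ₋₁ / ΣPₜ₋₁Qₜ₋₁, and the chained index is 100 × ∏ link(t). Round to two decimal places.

Link Q1 2021→Q2 2021:
ΣP(Q2 2021)Q(Q1 2021) = 3.77×141 + 1.87×62 + 9.54×40 + 11.03×11 = 531.57 + 115.94 + 381.6 + 121.33 = 1150.44
ΣP(Q1 2021)Q(Q1 2021) = 3.31×141 + 1.58×62 + 7.95×40 + 11.29×11 = 466.71 + 97.96 + 318 + 124.19 = 1006.86
link = 1150.44/1006.86 = 1.142602
Link Q2 2021→Q3 2021:
ΣP(Q3 2021)Q(Q2 2021) = 4.06×123 + 2.25×53 + 10.09×43 + 14.23×13 = 499.38 + 119.25 + 433.87 + 184.99 = 1237.49
ΣP(Q2 2021)Q(Q2 2021) = 3.77×123 + 1.87×53 + 9.54×43 + 11.03×13 = 463.71 + 99.11 + 410.22 + 143.39 = 1116.43
link = 1237.49/1116.43 = 1.108435
Chained index = 100 × 1.142602 × 1.108435 = 126.6500

126.65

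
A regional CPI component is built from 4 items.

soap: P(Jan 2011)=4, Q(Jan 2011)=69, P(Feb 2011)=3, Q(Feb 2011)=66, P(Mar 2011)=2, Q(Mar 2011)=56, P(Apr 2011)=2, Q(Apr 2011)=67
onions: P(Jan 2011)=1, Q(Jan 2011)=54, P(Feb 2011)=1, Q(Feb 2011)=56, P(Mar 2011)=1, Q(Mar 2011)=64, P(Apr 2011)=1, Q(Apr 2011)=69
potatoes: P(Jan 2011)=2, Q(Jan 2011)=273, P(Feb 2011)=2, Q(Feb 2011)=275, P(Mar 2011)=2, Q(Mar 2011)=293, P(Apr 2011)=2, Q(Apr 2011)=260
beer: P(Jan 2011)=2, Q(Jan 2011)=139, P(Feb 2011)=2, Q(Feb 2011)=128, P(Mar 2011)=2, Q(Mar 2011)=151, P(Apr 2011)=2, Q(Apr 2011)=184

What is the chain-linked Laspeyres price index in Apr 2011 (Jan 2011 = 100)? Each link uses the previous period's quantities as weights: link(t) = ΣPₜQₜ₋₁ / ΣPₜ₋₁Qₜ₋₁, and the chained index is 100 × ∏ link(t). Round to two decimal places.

88.17

Link Jan 2011→Feb 2011:
ΣP(Feb 2011)Q(Jan 2011) = 3×69 + 1×54 + 2×273 + 2×139 = 207 + 54 + 546 + 278 = 1085
ΣP(Jan 2011)Q(Jan 2011) = 4×69 + 1×54 + 2×273 + 2×139 = 276 + 54 + 546 + 278 = 1154
link = 1085/1154 = 0.940208
Link Feb 2011→Mar 2011:
ΣP(Mar 2011)Q(Feb 2011) = 2×66 + 1×56 + 2×275 + 2×128 = 132 + 56 + 550 + 256 = 994
ΣP(Feb 2011)Q(Feb 2011) = 3×66 + 1×56 + 2×275 + 2×128 = 198 + 56 + 550 + 256 = 1060
link = 994/1060 = 0.937736
Link Mar 2011→Apr 2011:
ΣP(Apr 2011)Q(Mar 2011) = 2×56 + 1×64 + 2×293 + 2×151 = 112 + 64 + 586 + 302 = 1064
ΣP(Mar 2011)Q(Mar 2011) = 2×56 + 1×64 + 2×293 + 2×151 = 112 + 64 + 586 + 302 = 1064
link = 1064/1064 = 1.000000
Chained index = 100 × 0.940208 × 0.937736 × 1.000000 = 88.1667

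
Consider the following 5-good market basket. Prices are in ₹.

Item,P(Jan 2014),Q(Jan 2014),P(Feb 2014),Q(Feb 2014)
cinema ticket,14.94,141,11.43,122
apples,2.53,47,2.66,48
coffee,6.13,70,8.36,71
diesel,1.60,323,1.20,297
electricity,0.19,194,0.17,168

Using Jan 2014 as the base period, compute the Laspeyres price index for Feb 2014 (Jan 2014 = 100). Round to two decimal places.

85.48

Laspeyres price index uses base-period quantities as weights.
ΣP(Feb 2014)·Q(Jan 2014) = 11.43×141 + 2.66×47 + 8.36×70 + 1.20×323 + 0.17×194 = 1611.63 + 125.02 + 585.2 + 387.6 + 32.98 = 2742.43
ΣP(Jan 2014)·Q(Jan 2014) = 14.94×141 + 2.53×47 + 6.13×70 + 1.60×323 + 0.19×194 = 2106.54 + 118.91 + 429.1 + 516.8 + 36.86 = 3208.21
Index = 2742.43 / 3208.21 × 100 = 85.4816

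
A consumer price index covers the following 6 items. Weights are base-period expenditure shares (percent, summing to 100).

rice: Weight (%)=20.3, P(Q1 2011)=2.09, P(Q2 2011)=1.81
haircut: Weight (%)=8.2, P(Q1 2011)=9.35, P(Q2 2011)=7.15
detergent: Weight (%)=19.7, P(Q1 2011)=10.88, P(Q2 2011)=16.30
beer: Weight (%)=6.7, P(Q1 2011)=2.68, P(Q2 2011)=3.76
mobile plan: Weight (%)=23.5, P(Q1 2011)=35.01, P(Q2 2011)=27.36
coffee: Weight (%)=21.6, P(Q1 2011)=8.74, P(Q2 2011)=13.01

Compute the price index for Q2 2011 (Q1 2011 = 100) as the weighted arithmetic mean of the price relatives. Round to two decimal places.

113.28

rice: 20.3 × (1.81/2.09) = 20.3 × 0.866029 = 17.5804
haircut: 8.2 × (7.15/9.35) = 8.2 × 0.764706 = 6.2706
detergent: 19.7 × (16.30/10.88) = 19.7 × 1.498162 = 29.5138
beer: 6.7 × (3.76/2.68) = 6.7 × 1.402985 = 9.4000
mobile plan: 23.5 × (27.36/35.01) = 23.5 × 0.781491 = 18.3650
coffee: 21.6 × (13.01/8.74) = 21.6 × 1.488558 = 32.1529
Index = Σ wᵢ·(p₁ᵢ/p₀ᵢ) = 17.5804 + 6.2706 + 29.5138 + 9.4000 + 18.3650 + 32.1529 = 113.2827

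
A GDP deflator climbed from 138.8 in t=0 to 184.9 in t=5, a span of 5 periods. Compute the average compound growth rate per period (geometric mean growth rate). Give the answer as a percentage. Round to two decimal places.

Growth factor = (184.9/138.8)^(1/5) = (1.332133)^(1/5) = 1.059033
Growth rate = 1.059033 − 1 = 0.059033 = 5.9033%

5.90%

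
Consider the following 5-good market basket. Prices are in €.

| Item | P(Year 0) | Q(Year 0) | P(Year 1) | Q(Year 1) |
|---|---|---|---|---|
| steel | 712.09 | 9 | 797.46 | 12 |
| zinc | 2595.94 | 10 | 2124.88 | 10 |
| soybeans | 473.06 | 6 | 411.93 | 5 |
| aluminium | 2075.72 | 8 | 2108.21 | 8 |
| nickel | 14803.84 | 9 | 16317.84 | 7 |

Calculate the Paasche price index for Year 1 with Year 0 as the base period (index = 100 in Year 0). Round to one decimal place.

104.4

Paasche price index uses current-period quantities as weights.
ΣP(Year 1)·Q(Year 1) = 797.46×12 + 2124.88×10 + 411.93×5 + 2108.21×8 + 16317.84×7 = 9569.52 + 21248.8 + 2059.65 + 16865.68 + 114224.88 = 163968.53
ΣP(Year 0)·Q(Year 1) = 712.09×12 + 2595.94×10 + 473.06×5 + 2075.72×8 + 14803.84×7 = 8545.08 + 25959.4 + 2365.3 + 16605.76 + 103626.88 = 157102.42
Index = 163968.53 / 157102.42 × 100 = 104.3705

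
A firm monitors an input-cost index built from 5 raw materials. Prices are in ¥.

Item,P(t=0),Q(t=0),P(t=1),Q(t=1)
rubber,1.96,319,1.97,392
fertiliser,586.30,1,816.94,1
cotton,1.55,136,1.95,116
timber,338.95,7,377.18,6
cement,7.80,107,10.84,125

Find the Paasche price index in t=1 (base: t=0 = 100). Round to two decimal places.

Paasche price index uses current-period quantities as weights.
ΣP(t=1)·Q(t=1) = 1.97×392 + 816.94×1 + 1.95×116 + 377.18×6 + 10.84×125 = 772.24 + 816.94 + 226.2 + 2263.08 + 1355 = 5433.46
ΣP(t=0)·Q(t=1) = 1.96×392 + 586.30×1 + 1.55×116 + 338.95×6 + 7.80×125 = 768.32 + 586.3 + 179.8 + 2033.7 + 975 = 4543.12
Index = 5433.46 / 4543.12 × 100 = 119.5975

119.60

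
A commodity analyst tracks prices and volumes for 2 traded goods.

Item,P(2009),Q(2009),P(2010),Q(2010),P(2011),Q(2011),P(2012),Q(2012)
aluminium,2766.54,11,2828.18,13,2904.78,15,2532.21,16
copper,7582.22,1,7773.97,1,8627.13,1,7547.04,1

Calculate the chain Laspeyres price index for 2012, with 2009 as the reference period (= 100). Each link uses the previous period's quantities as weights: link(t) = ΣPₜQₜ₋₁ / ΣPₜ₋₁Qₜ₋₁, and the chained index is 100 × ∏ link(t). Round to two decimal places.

92.92

Link 2009→2010:
ΣP(2010)Q(2009) = 2828.18×11 + 7773.97×1 = 31109.98 + 7773.97 = 38883.95
ΣP(2009)Q(2009) = 2766.54×11 + 7582.22×1 = 30431.94 + 7582.22 = 38014.16
link = 38883.95/38014.16 = 1.022881
Link 2010→2011:
ΣP(2011)Q(2010) = 2904.78×13 + 8627.13×1 = 37762.14 + 8627.13 = 46389.27
ΣP(2010)Q(2010) = 2828.18×13 + 7773.97×1 = 36766.34 + 7773.97 = 44540.31
link = 46389.27/44540.31 = 1.041512
Link 2011→2012:
ΣP(2012)Q(2011) = 2532.21×15 + 7547.04×1 = 37983.15 + 7547.04 = 45530.19
ΣP(2011)Q(2011) = 2904.78×15 + 8627.13×1 = 43571.7 + 8627.13 = 52198.83
link = 45530.19/52198.83 = 0.872245
Chained index = 100 × 1.022881 × 1.041512 × 0.872245 = 92.9240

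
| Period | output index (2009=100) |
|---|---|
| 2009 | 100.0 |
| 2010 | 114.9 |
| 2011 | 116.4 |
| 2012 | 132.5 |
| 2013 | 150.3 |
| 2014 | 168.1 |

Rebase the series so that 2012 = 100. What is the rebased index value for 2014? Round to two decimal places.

Rebased(2014) = 168.1 / 132.5 × 100 = 126.8679

126.87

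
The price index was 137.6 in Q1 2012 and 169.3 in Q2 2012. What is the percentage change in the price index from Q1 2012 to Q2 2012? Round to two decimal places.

23.04%

Change = (169.3 − 137.6) / 137.6 × 100
       = 31.7 / 137.6 × 100 = 23.0378%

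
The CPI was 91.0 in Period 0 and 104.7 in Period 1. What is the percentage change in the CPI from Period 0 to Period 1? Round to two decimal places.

15.05%

Change = (104.7 − 91.0) / 91.0 × 100
       = 13.7 / 91.0 × 100 = 15.0549%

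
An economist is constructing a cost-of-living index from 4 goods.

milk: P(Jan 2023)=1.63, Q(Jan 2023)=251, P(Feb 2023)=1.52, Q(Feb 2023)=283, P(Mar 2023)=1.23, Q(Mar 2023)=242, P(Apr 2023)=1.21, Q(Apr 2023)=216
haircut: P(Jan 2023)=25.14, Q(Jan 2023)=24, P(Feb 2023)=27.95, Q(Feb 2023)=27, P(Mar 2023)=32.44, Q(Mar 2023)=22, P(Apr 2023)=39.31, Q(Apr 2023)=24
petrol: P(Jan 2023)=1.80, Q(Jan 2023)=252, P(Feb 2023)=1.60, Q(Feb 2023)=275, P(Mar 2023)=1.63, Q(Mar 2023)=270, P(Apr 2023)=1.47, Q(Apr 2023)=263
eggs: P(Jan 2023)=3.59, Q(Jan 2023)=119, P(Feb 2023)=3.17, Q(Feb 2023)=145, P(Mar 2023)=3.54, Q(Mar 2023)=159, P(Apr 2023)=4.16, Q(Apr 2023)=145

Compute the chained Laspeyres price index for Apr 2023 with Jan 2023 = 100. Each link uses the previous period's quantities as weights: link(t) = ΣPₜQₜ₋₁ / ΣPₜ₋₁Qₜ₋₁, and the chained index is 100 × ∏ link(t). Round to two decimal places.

111.66

Link Jan 2023→Feb 2023:
ΣP(Feb 2023)Q(Jan 2023) = 1.52×251 + 27.95×24 + 1.60×252 + 3.17×119 = 381.52 + 670.8 + 403.2 + 377.23 = 1832.75
ΣP(Jan 2023)Q(Jan 2023) = 1.63×251 + 25.14×24 + 1.80×252 + 3.59×119 = 409.13 + 603.36 + 453.6 + 427.21 = 1893.3
link = 1832.75/1893.3 = 0.968019
Link Feb 2023→Mar 2023:
ΣP(Mar 2023)Q(Feb 2023) = 1.23×283 + 32.44×27 + 1.63×275 + 3.54×145 = 348.09 + 875.88 + 448.25 + 513.3 = 2185.52
ΣP(Feb 2023)Q(Feb 2023) = 1.52×283 + 27.95×27 + 1.60×275 + 3.17×145 = 430.16 + 754.65 + 440 + 459.65 = 2084.46
link = 2185.52/2084.46 = 1.048483
Link Mar 2023→Apr 2023:
ΣP(Apr 2023)Q(Mar 2023) = 1.21×242 + 39.31×22 + 1.47×270 + 4.16×159 = 292.82 + 864.82 + 396.9 + 661.44 = 2215.98
ΣP(Mar 2023)Q(Mar 2023) = 1.23×242 + 32.44×22 + 1.63×270 + 3.54×159 = 297.66 + 713.68 + 440.1 + 562.86 = 2014.3
link = 2215.98/2014.3 = 1.100124
Chained index = 100 × 0.968019 × 1.048483 × 1.100124 = 111.6572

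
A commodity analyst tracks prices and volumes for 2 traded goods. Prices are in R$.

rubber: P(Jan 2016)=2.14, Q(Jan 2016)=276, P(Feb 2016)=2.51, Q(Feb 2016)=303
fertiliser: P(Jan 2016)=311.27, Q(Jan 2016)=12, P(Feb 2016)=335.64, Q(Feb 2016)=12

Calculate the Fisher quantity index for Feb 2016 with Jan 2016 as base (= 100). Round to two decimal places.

Laspeyres component (base-period weights):
ΣP(Jan 2016)Q(Feb 2016) = 2.14×303 + 311.27×12 = 648.42 + 3735.24 = 4383.66
ΣP(Jan 2016)Q(Jan 2016) = 2.14×276 + 311.27×12 = 590.64 + 3735.24 = 4325.88
L = 4383.66 / 4325.88 × 100 = 101.3357
Paasche component (current-period weights):
ΣP(Feb 2016)Q(Feb 2016) = 2.51×303 + 335.64×12 = 760.53 + 4027.68 = 4788.21
ΣP(Feb 2016)Q(Jan 2016) = 2.51×276 + 335.64×12 = 692.76 + 4027.68 = 4720.44
P = 4788.21 / 4720.44 × 100 = 101.4357
Fisher = √(L × P) = √(101.3357 × 101.4357) = 101.3857

101.39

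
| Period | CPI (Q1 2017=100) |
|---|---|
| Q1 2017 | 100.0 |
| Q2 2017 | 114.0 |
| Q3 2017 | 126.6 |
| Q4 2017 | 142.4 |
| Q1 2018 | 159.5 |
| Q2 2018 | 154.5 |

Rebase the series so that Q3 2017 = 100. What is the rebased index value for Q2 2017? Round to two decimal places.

Rebased(Q2 2017) = 114.0 / 126.6 × 100 = 90.0474

90.05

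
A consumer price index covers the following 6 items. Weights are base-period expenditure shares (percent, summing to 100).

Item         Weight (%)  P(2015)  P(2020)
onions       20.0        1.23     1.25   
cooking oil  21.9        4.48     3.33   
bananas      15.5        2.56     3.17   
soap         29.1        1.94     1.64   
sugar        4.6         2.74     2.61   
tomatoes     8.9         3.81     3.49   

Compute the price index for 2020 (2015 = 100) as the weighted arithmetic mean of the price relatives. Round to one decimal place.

onions: 20.0 × (1.25/1.23) = 20.0 × 1.016260 = 20.3252
cooking oil: 21.9 × (3.33/4.48) = 21.9 × 0.743304 = 16.2783
bananas: 15.5 × (3.17/2.56) = 15.5 × 1.238281 = 19.1934
soap: 29.1 × (1.64/1.94) = 29.1 × 0.845361 = 24.6000
sugar: 4.6 × (2.61/2.74) = 4.6 × 0.952555 = 4.3818
tomatoes: 8.9 × (3.49/3.81) = 8.9 × 0.916010 = 8.1525
Index = Σ wᵢ·(p₁ᵢ/p₀ᵢ) = 20.3252 + 16.2783 + 19.1934 + 24.6000 + 4.3818 + 8.1525 = 92.9312

92.9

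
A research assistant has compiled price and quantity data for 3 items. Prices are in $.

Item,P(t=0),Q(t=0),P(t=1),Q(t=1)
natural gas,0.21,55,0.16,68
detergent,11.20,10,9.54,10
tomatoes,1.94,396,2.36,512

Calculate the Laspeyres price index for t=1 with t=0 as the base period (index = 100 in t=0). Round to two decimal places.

Laspeyres price index uses base-period quantities as weights.
ΣP(t=1)·Q(t=0) = 0.16×55 + 9.54×10 + 2.36×396 = 8.8 + 95.4 + 934.56 = 1038.76
ΣP(t=0)·Q(t=0) = 0.21×55 + 11.20×10 + 1.94×396 = 11.55 + 112 + 768.24 = 891.79
Index = 1038.76 / 891.79 × 100 = 116.4803

116.48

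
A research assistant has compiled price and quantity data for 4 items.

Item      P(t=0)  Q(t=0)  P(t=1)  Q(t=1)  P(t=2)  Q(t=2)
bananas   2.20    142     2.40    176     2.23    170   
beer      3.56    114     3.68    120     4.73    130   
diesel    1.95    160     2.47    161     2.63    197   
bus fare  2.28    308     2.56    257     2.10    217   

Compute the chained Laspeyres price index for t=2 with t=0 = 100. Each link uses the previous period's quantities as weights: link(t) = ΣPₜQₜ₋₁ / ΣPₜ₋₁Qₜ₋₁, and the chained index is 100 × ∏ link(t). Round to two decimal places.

Link t=0→t=1:
ΣP(t=1)Q(t=0) = 2.40×142 + 3.68×114 + 2.47×160 + 2.56×308 = 340.8 + 419.52 + 395.2 + 788.48 = 1944
ΣP(t=0)Q(t=0) = 2.20×142 + 3.56×114 + 1.95×160 + 2.28×308 = 312.4 + 405.84 + 312 + 702.24 = 1732.48
link = 1944/1732.48 = 1.122091
Link t=1→t=2:
ΣP(t=2)Q(t=1) = 2.23×176 + 4.73×120 + 2.63×161 + 2.10×257 = 392.48 + 567.6 + 423.43 + 539.7 = 1923.21
ΣP(t=1)Q(t=1) = 2.40×176 + 3.68×120 + 2.47×161 + 2.56×257 = 422.4 + 441.6 + 397.67 + 657.92 = 1919.59
link = 1923.21/1919.59 = 1.001886
Chained index = 100 × 1.122091 × 1.001886 = 112.4207

112.42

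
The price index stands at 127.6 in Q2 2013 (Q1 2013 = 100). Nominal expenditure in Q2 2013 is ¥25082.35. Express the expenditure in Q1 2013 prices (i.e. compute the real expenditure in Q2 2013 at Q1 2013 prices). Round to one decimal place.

Real = Nominal ÷ (Index/100) = 25082.35 ÷ (127.6/100)
     = 25082.35 ÷ 1.276 = 19657.0141

19657.0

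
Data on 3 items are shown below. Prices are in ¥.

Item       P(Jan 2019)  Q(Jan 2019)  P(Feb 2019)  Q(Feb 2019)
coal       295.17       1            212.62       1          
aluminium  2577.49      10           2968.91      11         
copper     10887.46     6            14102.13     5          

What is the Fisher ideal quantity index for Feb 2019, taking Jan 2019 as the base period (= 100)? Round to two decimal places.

90.59

Laspeyres component (base-period weights):
ΣP(Jan 2019)Q(Feb 2019) = 295.17×1 + 2577.49×11 + 10887.46×5 = 295.17 + 28352.39 + 54437.3 = 83084.86
ΣP(Jan 2019)Q(Jan 2019) = 295.17×1 + 2577.49×10 + 10887.46×6 = 295.17 + 25774.9 + 65324.76 = 91394.83
L = 83084.86 / 91394.83 × 100 = 90.9076
Paasche component (current-period weights):
ΣP(Feb 2019)Q(Feb 2019) = 212.62×1 + 2968.91×11 + 14102.13×5 = 212.62 + 32658.01 + 70510.65 = 103381.28
ΣP(Feb 2019)Q(Jan 2019) = 212.62×1 + 2968.91×10 + 14102.13×6 = 212.62 + 29689.1 + 84612.78 = 114514.5
P = 103381.28 / 114514.5 × 100 = 90.2779
Fisher = √(L × P) = √(90.9076 × 90.2779) = 90.5922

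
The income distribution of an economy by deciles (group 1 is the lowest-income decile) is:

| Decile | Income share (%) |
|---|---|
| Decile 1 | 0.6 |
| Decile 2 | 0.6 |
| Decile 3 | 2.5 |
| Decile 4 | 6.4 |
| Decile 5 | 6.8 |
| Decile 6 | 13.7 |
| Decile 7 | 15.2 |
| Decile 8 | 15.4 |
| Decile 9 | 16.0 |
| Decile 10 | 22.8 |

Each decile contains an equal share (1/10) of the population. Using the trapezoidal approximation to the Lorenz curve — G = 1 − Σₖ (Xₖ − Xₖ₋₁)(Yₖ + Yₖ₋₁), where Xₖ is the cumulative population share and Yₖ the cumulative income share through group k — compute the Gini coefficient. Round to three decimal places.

Cumulative income shares Yₖ: 0.0060, 0.0120, 0.0370, 0.1010, 0.1690, 0.3060, 0.4580, 0.6120, 0.7720, 1.0000
Σ (Xₖ−Xₖ₋₁)(Yₖ+Yₖ₋₁) = (1/10)(0.0060+0.0000) + (1/10)(0.0120+0.0060) + (1/10)(0.0370+0.0120) + (1/10)(0.1010+0.0370) + (1/10)(0.1690+0.1010) + (1/10)(0.3060+0.1690) + (1/10)(0.4580+0.3060) + (1/10)(0.6120+0.4580) + (1/10)(0.7720+0.6120) + (1/10)(1.0000+0.7720)
  = 0.0006 + 0.0018 + 0.0049 + 0.0138 + 0.0270 + 0.0475 + 0.0764 + 0.1070 + 0.1384 + 0.1772 = 0.5946
G = 1 − 0.5946 = 0.4054

0.405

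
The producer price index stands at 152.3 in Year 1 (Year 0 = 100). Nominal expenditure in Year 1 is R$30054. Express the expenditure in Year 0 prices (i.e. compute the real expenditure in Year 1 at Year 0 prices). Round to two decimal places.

19733.42

Real = Nominal ÷ (Index/100) = 30054 ÷ (152.3/100)
     = 30054 ÷ 1.523 = 19733.4209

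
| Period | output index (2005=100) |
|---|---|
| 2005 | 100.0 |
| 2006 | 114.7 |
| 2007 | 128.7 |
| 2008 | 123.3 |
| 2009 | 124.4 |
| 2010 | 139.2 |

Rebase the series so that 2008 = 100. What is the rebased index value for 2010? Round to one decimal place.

112.9

Rebased(2010) = 139.2 / 123.3 × 100 = 112.8954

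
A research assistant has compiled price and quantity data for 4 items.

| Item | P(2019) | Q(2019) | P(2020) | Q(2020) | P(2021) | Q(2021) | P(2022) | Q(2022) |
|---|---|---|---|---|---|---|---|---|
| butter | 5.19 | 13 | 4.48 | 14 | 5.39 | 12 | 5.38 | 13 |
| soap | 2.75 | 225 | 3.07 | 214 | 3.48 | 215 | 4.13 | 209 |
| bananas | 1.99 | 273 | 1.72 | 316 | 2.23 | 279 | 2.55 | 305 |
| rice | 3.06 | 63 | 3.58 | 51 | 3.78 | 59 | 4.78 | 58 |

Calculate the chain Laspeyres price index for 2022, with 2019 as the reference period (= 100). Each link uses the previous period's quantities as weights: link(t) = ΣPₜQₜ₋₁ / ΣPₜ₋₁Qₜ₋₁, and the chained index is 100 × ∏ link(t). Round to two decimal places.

141.57

Link 2019→2020:
ΣP(2020)Q(2019) = 4.48×13 + 3.07×225 + 1.72×273 + 3.58×63 = 58.24 + 690.75 + 469.56 + 225.54 = 1444.09
ΣP(2019)Q(2019) = 5.19×13 + 2.75×225 + 1.99×273 + 3.06×63 = 67.47 + 618.75 + 543.27 + 192.78 = 1422.27
link = 1444.09/1422.27 = 1.015342
Link 2020→2021:
ΣP(2021)Q(2020) = 5.39×14 + 3.48×214 + 2.23×316 + 3.78×51 = 75.46 + 744.72 + 704.68 + 192.78 = 1717.64
ΣP(2020)Q(2020) = 4.48×14 + 3.07×214 + 1.72×316 + 3.58×51 = 62.72 + 656.98 + 543.52 + 182.58 = 1445.8
link = 1717.64/1445.8 = 1.188020
Link 2021→2022:
ΣP(2022)Q(2021) = 5.38×12 + 4.13×215 + 2.55×279 + 4.78×59 = 64.56 + 887.95 + 711.45 + 282.02 = 1945.98
ΣP(2021)Q(2021) = 5.39×12 + 3.48×215 + 2.23×279 + 3.78×59 = 64.68 + 748.2 + 622.17 + 223.02 = 1658.07
link = 1945.98/1658.07 = 1.173642
Chained index = 100 × 1.015342 × 1.188020 × 1.173642 = 141.5701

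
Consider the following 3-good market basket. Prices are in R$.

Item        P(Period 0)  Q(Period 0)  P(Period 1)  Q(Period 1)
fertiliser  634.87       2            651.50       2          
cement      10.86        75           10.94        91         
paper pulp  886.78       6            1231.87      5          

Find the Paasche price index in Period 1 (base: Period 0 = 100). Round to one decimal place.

126.4

Paasche price index uses current-period quantities as weights.
ΣP(Period 1)·Q(Period 1) = 651.50×2 + 10.94×91 + 1231.87×5 = 1303 + 995.54 + 6159.35 = 8457.89
ΣP(Period 0)·Q(Period 1) = 634.87×2 + 10.86×91 + 886.78×5 = 1269.74 + 988.26 + 4433.9 = 6691.9
Index = 8457.89 / 6691.9 × 100 = 126.3900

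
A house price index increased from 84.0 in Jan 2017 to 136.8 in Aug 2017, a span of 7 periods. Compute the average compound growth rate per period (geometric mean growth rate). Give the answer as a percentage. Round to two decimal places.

7.22%

Growth factor = (136.8/84.0)^(1/7) = (1.628571)^(1/7) = 1.072156
Growth rate = 1.072156 − 1 = 0.072156 = 7.2156%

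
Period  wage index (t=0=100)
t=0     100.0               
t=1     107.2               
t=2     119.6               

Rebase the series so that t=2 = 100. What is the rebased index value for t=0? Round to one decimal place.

Rebased(t=0) = 100.0 / 119.6 × 100 = 83.6120

83.6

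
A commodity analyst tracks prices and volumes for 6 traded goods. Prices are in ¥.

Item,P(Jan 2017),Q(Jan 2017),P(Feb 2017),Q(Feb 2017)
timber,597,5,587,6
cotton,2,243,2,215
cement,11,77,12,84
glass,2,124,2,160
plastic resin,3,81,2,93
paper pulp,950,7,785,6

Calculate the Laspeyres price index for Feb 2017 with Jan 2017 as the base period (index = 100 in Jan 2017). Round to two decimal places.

Laspeyres price index uses base-period quantities as weights.
ΣP(Feb 2017)·Q(Jan 2017) = 587×5 + 2×243 + 12×77 + 2×124 + 2×81 + 785×7 = 2935 + 486 + 924 + 248 + 162 + 5495 = 10250
ΣP(Jan 2017)·Q(Jan 2017) = 597×5 + 2×243 + 11×77 + 2×124 + 3×81 + 950×7 = 2985 + 486 + 847 + 248 + 243 + 6650 = 11459
Index = 10250 / 11459 × 100 = 89.4493

89.45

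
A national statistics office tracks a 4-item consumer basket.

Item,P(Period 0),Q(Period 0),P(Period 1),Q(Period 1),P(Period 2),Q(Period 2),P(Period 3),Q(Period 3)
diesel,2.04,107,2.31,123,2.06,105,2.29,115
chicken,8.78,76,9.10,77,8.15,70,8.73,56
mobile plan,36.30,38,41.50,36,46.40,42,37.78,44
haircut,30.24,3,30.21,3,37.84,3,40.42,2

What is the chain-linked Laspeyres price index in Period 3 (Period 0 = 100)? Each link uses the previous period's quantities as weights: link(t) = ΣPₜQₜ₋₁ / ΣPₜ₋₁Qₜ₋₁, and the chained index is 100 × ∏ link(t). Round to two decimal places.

103.09

Link Period 0→Period 1:
ΣP(Period 1)Q(Period 0) = 2.31×107 + 9.10×76 + 41.50×38 + 30.21×3 = 247.17 + 691.6 + 1577 + 90.63 = 2606.4
ΣP(Period 0)Q(Period 0) = 2.04×107 + 8.78×76 + 36.30×38 + 30.24×3 = 218.28 + 667.28 + 1379.4 + 90.72 = 2355.68
link = 2606.4/2355.68 = 1.106432
Link Period 1→Period 2:
ΣP(Period 2)Q(Period 1) = 2.06×123 + 8.15×77 + 46.40×36 + 37.84×3 = 253.38 + 627.55 + 1670.4 + 113.52 = 2664.85
ΣP(Period 1)Q(Period 1) = 2.31×123 + 9.10×77 + 41.50×36 + 30.21×3 = 284.13 + 700.7 + 1494 + 90.63 = 2569.46
link = 2664.85/2569.46 = 1.037125
Link Period 2→Period 3:
ΣP(Period 3)Q(Period 2) = 2.29×105 + 8.73×70 + 37.78×42 + 40.42×3 = 240.45 + 611.1 + 1586.76 + 121.26 = 2559.57
ΣP(Period 2)Q(Period 2) = 2.06×105 + 8.15×70 + 46.40×42 + 37.84×3 = 216.3 + 570.5 + 1948.8 + 113.52 = 2849.12
link = 2559.57/2849.12 = 0.898372
Chained index = 100 × 1.106432 × 1.037125 × 0.898372 = 103.0889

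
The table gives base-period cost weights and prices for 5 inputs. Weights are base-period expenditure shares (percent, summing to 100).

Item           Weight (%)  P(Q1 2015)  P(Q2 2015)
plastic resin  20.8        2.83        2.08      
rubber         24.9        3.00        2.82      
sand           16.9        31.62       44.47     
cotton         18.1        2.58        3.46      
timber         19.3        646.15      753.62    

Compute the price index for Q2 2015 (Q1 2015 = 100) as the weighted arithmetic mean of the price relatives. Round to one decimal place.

109.2

plastic resin: 20.8 × (2.08/2.83) = 20.8 × 0.734982 = 15.2876
rubber: 24.9 × (2.82/3.00) = 24.9 × 0.940000 = 23.4060
sand: 16.9 × (44.47/31.62) = 16.9 × 1.406388 = 23.7680
cotton: 18.1 × (3.46/2.58) = 18.1 × 1.341085 = 24.2736
timber: 19.3 × (753.62/646.15) = 19.3 × 1.166324 = 22.5100
Index = Σ wᵢ·(p₁ᵢ/p₀ᵢ) = 15.2876 + 23.4060 + 23.7680 + 24.2736 + 22.5100 = 109.2453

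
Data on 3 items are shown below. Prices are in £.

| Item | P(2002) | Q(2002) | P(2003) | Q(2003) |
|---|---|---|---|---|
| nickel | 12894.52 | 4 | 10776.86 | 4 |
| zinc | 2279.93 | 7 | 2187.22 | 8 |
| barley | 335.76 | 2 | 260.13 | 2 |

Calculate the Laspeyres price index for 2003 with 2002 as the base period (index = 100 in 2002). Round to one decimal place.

86.4

Laspeyres price index uses base-period quantities as weights.
ΣP(2003)·Q(2002) = 10776.86×4 + 2187.22×7 + 260.13×2 = 43107.44 + 15310.54 + 520.26 = 58938.24
ΣP(2002)·Q(2002) = 12894.52×4 + 2279.93×7 + 335.76×2 = 51578.08 + 15959.51 + 671.52 = 68209.11
Index = 58938.24 / 68209.11 × 100 = 86.4082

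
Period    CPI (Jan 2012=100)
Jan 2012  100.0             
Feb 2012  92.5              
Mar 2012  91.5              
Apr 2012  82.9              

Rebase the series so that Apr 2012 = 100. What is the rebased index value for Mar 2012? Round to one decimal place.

110.4

Rebased(Mar 2012) = 91.5 / 82.9 × 100 = 110.3739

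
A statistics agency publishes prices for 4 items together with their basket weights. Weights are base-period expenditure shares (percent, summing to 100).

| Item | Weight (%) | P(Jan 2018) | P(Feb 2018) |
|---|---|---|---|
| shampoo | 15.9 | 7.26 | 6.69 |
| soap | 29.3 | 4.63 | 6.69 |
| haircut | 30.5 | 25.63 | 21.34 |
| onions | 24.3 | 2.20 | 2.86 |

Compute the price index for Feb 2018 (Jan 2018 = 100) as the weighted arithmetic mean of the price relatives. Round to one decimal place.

shampoo: 15.9 × (6.69/7.26) = 15.9 × 0.921488 = 14.6517
soap: 29.3 × (6.69/4.63) = 29.3 × 1.444924 = 42.3363
haircut: 30.5 × (21.34/25.63) = 30.5 × 0.832618 = 25.3948
onions: 24.3 × (2.86/2.20) = 24.3 × 1.300000 = 31.5900
Index = Σ wᵢ·(p₁ᵢ/p₀ᵢ) = 14.6517 + 42.3363 + 25.3948 + 31.5900 = 113.9728

114.0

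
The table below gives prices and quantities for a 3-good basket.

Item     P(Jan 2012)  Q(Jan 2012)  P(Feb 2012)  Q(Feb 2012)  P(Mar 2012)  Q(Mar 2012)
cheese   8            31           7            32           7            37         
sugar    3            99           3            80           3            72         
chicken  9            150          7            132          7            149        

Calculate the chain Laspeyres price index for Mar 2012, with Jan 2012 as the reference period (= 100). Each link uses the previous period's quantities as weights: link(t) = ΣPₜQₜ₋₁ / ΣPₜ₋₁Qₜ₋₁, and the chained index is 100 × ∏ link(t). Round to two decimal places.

82.53

Link Jan 2012→Feb 2012:
ΣP(Feb 2012)Q(Jan 2012) = 7×31 + 3×99 + 7×150 = 217 + 297 + 1050 = 1564
ΣP(Jan 2012)Q(Jan 2012) = 8×31 + 3×99 + 9×150 = 248 + 297 + 1350 = 1895
link = 1564/1895 = 0.825330
Link Feb 2012→Mar 2012:
ΣP(Mar 2012)Q(Feb 2012) = 7×32 + 3×80 + 7×132 = 224 + 240 + 924 = 1388
ΣP(Feb 2012)Q(Feb 2012) = 7×32 + 3×80 + 7×132 = 224 + 240 + 924 = 1388
link = 1388/1388 = 1.000000
Chained index = 100 × 0.825330 × 1.000000 = 82.5330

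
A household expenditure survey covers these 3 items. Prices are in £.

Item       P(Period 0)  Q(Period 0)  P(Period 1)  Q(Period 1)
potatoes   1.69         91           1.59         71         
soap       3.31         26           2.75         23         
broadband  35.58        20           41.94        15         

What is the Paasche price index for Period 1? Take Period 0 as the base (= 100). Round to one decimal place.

110.3

Paasche price index uses current-period quantities as weights.
ΣP(Period 1)·Q(Period 1) = 1.59×71 + 2.75×23 + 41.94×15 = 112.89 + 63.25 + 629.1 = 805.24
ΣP(Period 0)·Q(Period 1) = 1.69×71 + 3.31×23 + 35.58×15 = 119.99 + 76.13 + 533.7 = 729.82
Index = 805.24 / 729.82 × 100 = 110.3341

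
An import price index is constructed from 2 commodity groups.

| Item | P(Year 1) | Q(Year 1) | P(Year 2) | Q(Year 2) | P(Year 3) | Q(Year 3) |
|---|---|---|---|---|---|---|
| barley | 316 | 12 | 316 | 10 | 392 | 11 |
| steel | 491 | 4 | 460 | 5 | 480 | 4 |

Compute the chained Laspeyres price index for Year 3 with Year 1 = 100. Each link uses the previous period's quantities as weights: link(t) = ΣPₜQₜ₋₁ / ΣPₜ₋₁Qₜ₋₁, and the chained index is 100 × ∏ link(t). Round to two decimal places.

113.26

Link Year 1→Year 2:
ΣP(Year 2)Q(Year 1) = 316×12 + 460×4 = 3792 + 1840 = 5632
ΣP(Year 1)Q(Year 1) = 316×12 + 491×4 = 3792 + 1964 = 5756
link = 5632/5756 = 0.978457
Link Year 2→Year 3:
ΣP(Year 3)Q(Year 2) = 392×10 + 480×5 = 3920 + 2400 = 6320
ΣP(Year 2)Q(Year 2) = 316×10 + 460×5 = 3160 + 2300 = 5460
link = 6320/5460 = 1.157509
Chained index = 100 × 0.978457 × 1.157509 = 113.2573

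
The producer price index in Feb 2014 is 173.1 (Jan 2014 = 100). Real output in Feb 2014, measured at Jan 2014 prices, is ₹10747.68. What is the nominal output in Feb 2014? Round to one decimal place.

18604.2

Nominal = Real × (Index/100) = 10747.68 × (173.1/100)
        = 10747.68 × 1.731 = 18604.2341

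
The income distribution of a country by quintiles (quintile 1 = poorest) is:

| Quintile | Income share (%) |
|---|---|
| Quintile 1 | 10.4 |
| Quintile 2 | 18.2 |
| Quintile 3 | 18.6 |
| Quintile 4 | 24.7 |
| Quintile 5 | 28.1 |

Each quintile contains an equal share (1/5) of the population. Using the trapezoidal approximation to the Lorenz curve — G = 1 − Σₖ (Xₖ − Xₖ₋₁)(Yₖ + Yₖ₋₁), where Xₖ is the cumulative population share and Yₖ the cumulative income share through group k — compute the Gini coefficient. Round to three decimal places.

0.168

Cumulative income shares Yₖ: 0.1040, 0.2860, 0.4720, 0.7190, 1.0000
Σ (Xₖ−Xₖ₋₁)(Yₖ+Yₖ₋₁) = (1/5)(0.1040+0.0000) + (1/5)(0.2860+0.1040) + (1/5)(0.4720+0.2860) + (1/5)(0.7190+0.4720) + (1/5)(1.0000+0.7190)
  = 0.0208 + 0.0780 + 0.1516 + 0.2382 + 0.3438 = 0.8324
G = 1 − 0.8324 = 0.1676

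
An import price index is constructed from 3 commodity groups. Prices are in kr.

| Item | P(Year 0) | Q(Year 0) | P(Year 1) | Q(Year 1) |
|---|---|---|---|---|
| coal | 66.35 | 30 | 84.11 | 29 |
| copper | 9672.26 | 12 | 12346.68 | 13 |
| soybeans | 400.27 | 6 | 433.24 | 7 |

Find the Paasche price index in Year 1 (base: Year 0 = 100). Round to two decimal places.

Paasche price index uses current-period quantities as weights.
ΣP(Year 1)·Q(Year 1) = 84.11×29 + 12346.68×13 + 433.24×7 = 2439.19 + 160506.84 + 3032.68 = 165978.71
ΣP(Year 0)·Q(Year 1) = 66.35×29 + 9672.26×13 + 400.27×7 = 1924.15 + 125739.38 + 2801.89 = 130465.42
Index = 165978.71 / 130465.42 × 100 = 127.2205

127.22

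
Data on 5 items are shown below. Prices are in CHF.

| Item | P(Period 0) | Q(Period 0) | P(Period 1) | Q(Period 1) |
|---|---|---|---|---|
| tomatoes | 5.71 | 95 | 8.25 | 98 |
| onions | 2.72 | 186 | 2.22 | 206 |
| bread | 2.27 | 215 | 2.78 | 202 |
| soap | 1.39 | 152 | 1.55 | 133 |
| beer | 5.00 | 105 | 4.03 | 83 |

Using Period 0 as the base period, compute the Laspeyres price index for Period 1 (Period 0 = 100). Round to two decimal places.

Laspeyres price index uses base-period quantities as weights.
ΣP(Period 1)·Q(Period 0) = 8.25×95 + 2.22×186 + 2.78×215 + 1.55×152 + 4.03×105 = 783.75 + 412.92 + 597.7 + 235.6 + 423.15 = 2453.12
ΣP(Period 0)·Q(Period 0) = 5.71×95 + 2.72×186 + 2.27×215 + 1.39×152 + 5.00×105 = 542.45 + 505.92 + 488.05 + 211.28 + 525 = 2272.7
Index = 2453.12 / 2272.7 × 100 = 107.9386

107.94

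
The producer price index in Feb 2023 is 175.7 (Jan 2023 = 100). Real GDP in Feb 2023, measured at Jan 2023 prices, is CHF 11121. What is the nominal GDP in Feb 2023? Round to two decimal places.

Nominal = Real × (Index/100) = 11121 × (175.7/100)
        = 11121 × 1.757 = 19539.5970

19539.60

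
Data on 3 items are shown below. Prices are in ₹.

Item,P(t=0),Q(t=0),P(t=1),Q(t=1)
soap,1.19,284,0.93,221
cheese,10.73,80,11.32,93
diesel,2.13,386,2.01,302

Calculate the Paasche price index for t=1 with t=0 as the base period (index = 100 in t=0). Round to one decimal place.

Paasche price index uses current-period quantities as weights.
ΣP(t=1)·Q(t=1) = 0.93×221 + 11.32×93 + 2.01×302 = 205.53 + 1052.76 + 607.02 = 1865.31
ΣP(t=0)·Q(t=1) = 1.19×221 + 10.73×93 + 2.13×302 = 262.99 + 997.89 + 643.26 = 1904.14
Index = 1865.31 / 1904.14 × 100 = 97.9608

98.0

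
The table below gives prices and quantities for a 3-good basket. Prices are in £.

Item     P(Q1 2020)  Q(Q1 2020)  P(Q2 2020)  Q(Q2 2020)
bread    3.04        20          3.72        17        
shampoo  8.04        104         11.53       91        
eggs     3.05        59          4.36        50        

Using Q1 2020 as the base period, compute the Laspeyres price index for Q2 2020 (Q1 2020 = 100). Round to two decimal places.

142.14

Laspeyres price index uses base-period quantities as weights.
ΣP(Q2 2020)·Q(Q1 2020) = 3.72×20 + 11.53×104 + 4.36×59 = 74.4 + 1199.12 + 257.24 = 1530.76
ΣP(Q1 2020)·Q(Q1 2020) = 3.04×20 + 8.04×104 + 3.05×59 = 60.8 + 836.16 + 179.95 = 1076.91
Index = 1530.76 / 1076.91 × 100 = 142.1437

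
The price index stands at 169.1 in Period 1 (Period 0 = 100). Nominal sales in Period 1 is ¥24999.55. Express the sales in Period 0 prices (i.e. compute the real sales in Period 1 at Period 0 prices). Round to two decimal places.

14783.89

Real = Nominal ÷ (Index/100) = 24999.55 ÷ (169.1/100)
     = 24999.55 ÷ 1.691 = 14783.8853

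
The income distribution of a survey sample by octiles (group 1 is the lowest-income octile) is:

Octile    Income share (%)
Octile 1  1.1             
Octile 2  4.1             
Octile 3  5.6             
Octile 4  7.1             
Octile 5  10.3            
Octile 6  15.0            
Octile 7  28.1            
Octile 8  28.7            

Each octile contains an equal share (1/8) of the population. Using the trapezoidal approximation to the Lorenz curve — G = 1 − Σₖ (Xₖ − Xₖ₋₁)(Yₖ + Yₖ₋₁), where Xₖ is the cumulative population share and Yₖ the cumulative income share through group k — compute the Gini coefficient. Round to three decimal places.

Cumulative income shares Yₖ: 0.0110, 0.0520, 0.1080, 0.1790, 0.2820, 0.4320, 0.7130, 1.0000
Σ (Xₖ−Xₖ₋₁)(Yₖ+Yₖ₋₁) = (1/8)(0.0110+0.0000) + (1/8)(0.0520+0.0110) + (1/8)(0.1080+0.0520) + (1/8)(0.1790+0.1080) + (1/8)(0.2820+0.1790) + (1/8)(0.4320+0.2820) + (1/8)(0.7130+0.4320) + (1/8)(1.0000+0.7130)
  = 0.0014 + 0.0079 + 0.0200 + 0.0359 + 0.0576 + 0.0893 + 0.1431 + 0.2141 = 0.5693
G = 1 − 0.5693 = 0.4307

0.431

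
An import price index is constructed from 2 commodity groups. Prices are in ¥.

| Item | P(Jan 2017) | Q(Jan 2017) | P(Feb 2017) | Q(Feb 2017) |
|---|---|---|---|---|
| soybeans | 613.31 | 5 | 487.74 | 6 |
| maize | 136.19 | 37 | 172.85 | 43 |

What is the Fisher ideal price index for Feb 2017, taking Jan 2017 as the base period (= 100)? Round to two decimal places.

108.81

Laspeyres component (base-period weights):
ΣP(Feb 2017)Q(Jan 2017) = 487.74×5 + 172.85×37 = 2438.7 + 6395.45 = 8834.15
ΣP(Jan 2017)Q(Jan 2017) = 613.31×5 + 136.19×37 = 3066.55 + 5039.03 = 8105.58
L = 8834.15 / 8105.58 × 100 = 108.9885
Paasche component (current-period weights):
ΣP(Feb 2017)Q(Feb 2017) = 487.74×6 + 172.85×43 = 2926.44 + 7432.55 = 10358.99
ΣP(Jan 2017)Q(Feb 2017) = 613.31×6 + 136.19×43 = 3679.86 + 5856.17 = 9536.03
P = 10358.99 / 9536.03 × 100 = 108.6300
Fisher = √(L × P) = √(108.9885 × 108.6300) = 108.8091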